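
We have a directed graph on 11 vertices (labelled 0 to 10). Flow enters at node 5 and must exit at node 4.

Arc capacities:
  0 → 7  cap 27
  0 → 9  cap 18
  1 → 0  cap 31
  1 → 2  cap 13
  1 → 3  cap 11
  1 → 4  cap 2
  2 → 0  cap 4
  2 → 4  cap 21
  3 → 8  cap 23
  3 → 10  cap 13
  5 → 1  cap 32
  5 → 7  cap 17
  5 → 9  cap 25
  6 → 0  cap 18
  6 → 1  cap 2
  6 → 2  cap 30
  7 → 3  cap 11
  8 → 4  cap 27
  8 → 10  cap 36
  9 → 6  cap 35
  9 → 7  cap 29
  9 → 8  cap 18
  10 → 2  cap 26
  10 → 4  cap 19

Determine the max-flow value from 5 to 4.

Maximum flow value: 63

augment #1: 5→1→4 bottleneck 2, total now 2
augment #2: 5→1→2→4 bottleneck 13, total now 15
augment #3: 5→9→8→4 bottleneck 18, total now 33
augment #4: 5→1→3→8→4 bottleneck 9, total now 42
augment #5: 5→1→3→10→4 bottleneck 2, total now 44
augment #6: 5→7→3→10→4 bottleneck 11, total now 55
augment #7: 5→9→6→2→4 bottleneck 7, total now 62
augment #8: 5→1→0→9→6→2→4 bottleneck 1, total now 63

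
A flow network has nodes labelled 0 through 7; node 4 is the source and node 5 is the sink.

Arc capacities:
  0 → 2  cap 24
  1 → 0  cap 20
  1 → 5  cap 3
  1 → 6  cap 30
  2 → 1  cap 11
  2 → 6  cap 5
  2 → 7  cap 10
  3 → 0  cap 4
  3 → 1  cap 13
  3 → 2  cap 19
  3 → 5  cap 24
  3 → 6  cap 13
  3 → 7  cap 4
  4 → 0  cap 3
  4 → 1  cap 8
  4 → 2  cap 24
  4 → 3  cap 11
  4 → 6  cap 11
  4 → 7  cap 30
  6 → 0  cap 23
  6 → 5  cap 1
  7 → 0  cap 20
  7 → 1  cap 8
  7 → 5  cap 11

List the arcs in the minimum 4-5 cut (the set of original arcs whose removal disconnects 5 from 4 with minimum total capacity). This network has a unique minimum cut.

Min-cut arcs: {(1,5), (4,3), (6,5), (7,5)} (total capacity 26)

augment #1: 4→1→5 push 3
augment #2: 4→3→5 push 11
augment #3: 4→6→5 push 1
augment #4: 4→7→5 push 11
max flow = 26; residual-reachable set from 4 gives S-side
cut edges (S→T): {(1,5), (4,3), (6,5), (7,5)} total cap 26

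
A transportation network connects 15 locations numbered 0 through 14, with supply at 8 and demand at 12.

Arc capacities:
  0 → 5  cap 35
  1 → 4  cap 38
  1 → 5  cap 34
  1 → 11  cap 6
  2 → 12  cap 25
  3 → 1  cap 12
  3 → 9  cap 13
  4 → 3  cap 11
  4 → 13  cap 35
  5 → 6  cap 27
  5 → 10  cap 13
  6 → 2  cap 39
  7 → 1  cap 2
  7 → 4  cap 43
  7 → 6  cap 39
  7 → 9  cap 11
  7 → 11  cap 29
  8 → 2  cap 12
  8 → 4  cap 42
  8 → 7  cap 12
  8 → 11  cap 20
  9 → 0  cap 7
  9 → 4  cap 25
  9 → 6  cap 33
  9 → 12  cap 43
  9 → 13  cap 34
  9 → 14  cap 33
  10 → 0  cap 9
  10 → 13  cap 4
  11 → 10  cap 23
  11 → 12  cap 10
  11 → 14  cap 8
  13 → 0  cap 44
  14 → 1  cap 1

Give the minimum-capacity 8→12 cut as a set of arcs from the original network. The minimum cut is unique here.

augment #1: 8→2→12 push 12
augment #2: 8→11→12 push 10
augment #3: 8→7→9→12 push 11
augment #4: 8→4→3→9→12 push 11
augment #5: 8→7→6→2→12 push 1
augment #6: 8→4→13→0→5→6→2→12 push 12
max flow = 57; residual-reachable set from 8 gives S-side
cut edges (S→T): {(2,12), (4,3), (7,9), (11,12)} total cap 57

Min-cut arcs: {(2,12), (4,3), (7,9), (11,12)} (total capacity 57)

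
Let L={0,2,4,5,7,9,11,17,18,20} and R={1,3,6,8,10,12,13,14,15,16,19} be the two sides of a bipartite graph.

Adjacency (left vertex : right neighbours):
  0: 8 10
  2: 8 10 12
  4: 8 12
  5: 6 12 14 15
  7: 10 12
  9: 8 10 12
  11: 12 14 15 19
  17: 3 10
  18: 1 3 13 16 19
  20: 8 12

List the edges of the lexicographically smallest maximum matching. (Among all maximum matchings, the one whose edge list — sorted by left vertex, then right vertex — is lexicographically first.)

Lex-smallest maximum matching: {(0,8), (2,10), (4,12), (5,6), (11,14), (17,3), (18,1)}

|M| = 7 (so the lex-smallest maximum matching has 7 edges)
process left vertices in ascending order; for each, take the smallest-labelled available neighbour that still permits 7 edges overall, or leave it unmatched if none does
lex-smallest matching: {0-8, 2-10, 4-12, 5-6, 11-14, 17-3, 18-1}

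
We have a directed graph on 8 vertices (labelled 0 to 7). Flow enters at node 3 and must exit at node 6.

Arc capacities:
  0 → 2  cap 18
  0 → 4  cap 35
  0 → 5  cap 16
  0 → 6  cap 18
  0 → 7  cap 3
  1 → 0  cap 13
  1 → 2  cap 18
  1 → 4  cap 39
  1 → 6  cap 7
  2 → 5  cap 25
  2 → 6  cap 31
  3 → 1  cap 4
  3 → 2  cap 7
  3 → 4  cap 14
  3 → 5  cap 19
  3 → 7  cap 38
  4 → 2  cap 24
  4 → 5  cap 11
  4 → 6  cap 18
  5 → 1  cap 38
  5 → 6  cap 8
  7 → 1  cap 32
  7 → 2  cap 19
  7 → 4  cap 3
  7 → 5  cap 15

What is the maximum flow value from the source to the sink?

augment #1: 3→1→6 bottleneck 4, total now 4
augment #2: 3→2→6 bottleneck 7, total now 11
augment #3: 3→4→6 bottleneck 14, total now 25
augment #4: 3→5→6 bottleneck 8, total now 33
augment #5: 3→5→1→6 bottleneck 3, total now 36
augment #6: 3→7→2→6 bottleneck 19, total now 55
augment #7: 3→7→4→6 bottleneck 3, total now 58
augment #8: 3→5→1→0→6 bottleneck 8, total now 66
augment #9: 3→7→1→0→6 bottleneck 5, total now 71
augment #10: 3→7→1→2→6 bottleneck 5, total now 76
augment #11: 3→7→1→4→6 bottleneck 1, total now 77

Maximum flow value: 77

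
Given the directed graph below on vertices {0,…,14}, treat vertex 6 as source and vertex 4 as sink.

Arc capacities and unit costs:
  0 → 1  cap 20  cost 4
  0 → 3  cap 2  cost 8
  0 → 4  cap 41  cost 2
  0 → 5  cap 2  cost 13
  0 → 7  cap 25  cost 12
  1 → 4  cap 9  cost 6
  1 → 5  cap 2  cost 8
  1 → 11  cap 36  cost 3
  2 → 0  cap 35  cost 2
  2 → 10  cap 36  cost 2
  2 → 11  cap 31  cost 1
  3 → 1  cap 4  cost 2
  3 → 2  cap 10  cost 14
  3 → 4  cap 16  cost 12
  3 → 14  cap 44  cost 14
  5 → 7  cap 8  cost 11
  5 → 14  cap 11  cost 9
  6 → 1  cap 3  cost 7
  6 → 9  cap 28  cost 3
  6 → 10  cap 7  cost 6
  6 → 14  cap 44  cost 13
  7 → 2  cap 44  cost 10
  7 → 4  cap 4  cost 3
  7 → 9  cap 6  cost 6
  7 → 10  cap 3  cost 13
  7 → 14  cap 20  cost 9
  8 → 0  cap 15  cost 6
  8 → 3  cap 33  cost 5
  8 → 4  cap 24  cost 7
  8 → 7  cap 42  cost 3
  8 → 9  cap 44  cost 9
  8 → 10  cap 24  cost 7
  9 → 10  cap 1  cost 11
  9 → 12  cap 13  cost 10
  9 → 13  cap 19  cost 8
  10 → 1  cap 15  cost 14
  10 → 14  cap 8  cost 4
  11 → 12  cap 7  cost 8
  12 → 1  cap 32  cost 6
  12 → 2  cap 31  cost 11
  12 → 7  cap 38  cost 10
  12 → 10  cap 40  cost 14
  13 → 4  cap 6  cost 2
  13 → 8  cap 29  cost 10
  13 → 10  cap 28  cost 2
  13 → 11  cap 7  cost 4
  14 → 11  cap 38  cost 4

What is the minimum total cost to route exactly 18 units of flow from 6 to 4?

Minimum cost for 18 units: 345

shortest-cost path #1: 6→9→13→4 push 6 @ unit cost 13 (adds 78)
shortest-cost path #2: 6→1→4 push 3 @ unit cost 13 (adds 39)
shortest-cost path #3: 6→9→12→1→4 push 6 @ unit cost 25 (adds 150)
shortest-cost path #4: 6→9→12→7→4 push 3 @ unit cost 26 (adds 78)
total cost = 345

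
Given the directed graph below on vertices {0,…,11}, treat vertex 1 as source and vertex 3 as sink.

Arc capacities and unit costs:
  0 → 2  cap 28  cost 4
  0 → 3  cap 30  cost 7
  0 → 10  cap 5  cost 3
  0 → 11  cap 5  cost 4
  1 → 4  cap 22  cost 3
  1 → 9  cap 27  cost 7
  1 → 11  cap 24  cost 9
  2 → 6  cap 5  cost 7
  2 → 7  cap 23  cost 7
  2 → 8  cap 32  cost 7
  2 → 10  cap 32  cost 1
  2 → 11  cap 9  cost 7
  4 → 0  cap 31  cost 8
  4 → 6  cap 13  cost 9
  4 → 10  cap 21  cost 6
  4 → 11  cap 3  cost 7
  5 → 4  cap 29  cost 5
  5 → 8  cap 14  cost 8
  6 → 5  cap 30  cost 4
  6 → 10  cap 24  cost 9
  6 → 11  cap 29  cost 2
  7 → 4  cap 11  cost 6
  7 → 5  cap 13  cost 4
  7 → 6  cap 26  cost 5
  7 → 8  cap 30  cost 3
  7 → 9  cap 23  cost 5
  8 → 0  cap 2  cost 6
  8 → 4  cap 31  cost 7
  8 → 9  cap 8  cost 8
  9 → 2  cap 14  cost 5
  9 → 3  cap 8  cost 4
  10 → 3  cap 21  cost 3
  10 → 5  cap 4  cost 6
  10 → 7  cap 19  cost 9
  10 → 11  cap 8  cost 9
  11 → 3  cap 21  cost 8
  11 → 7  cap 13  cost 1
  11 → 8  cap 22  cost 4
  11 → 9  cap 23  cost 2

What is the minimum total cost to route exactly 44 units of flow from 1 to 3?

shortest-cost path #1: 1→9→3 push 8 @ unit cost 11 (adds 88)
shortest-cost path #2: 1→4→10→3 push 21 @ unit cost 12 (adds 252)
shortest-cost path #3: 1→11→3 push 15 @ unit cost 17 (adds 255)
total cost = 595

Minimum cost for 44 units: 595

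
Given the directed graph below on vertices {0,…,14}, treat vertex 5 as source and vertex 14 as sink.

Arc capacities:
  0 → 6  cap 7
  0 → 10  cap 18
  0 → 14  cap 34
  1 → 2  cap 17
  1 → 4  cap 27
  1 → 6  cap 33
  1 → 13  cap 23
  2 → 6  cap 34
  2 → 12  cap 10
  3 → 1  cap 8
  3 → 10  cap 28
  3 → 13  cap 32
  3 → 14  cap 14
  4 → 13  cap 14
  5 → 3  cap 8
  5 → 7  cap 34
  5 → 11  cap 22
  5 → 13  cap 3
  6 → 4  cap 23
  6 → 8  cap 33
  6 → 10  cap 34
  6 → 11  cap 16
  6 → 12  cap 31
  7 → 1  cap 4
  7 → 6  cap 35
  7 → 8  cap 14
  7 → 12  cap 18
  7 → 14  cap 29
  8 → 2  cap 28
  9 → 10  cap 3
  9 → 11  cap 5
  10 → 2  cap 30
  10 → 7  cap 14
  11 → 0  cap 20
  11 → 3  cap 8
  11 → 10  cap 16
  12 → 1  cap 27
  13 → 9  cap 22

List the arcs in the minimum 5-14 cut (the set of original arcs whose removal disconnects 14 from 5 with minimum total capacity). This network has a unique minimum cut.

augment #1: 5→3→14 push 8
augment #2: 5→7→14 push 29
augment #3: 5→11→0→14 push 20
augment #4: 5→11→3→14 push 2
augment #5: 5→7→6→11→3→14 push 4
max flow = 63; residual-reachable set from 5 gives S-side
cut edges (S→T): {(3,14), (7,14), (11,0)} total cap 63

Min-cut arcs: {(3,14), (7,14), (11,0)} (total capacity 63)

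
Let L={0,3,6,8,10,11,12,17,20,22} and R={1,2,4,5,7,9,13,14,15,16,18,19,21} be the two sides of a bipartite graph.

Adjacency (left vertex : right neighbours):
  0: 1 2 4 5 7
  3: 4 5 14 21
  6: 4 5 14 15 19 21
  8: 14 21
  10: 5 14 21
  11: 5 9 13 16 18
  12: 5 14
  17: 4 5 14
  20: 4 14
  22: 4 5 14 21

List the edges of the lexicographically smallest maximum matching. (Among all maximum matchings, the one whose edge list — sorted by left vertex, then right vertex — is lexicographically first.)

|M| = 7 (so the lex-smallest maximum matching has 7 edges)
process left vertices in ascending order; for each, take the smallest-labelled available neighbour that still permits 7 edges overall, or leave it unmatched if none does
lex-smallest matching: {0-1, 3-4, 6-15, 8-14, 10-5, 11-9, 22-21}

Lex-smallest maximum matching: {(0,1), (3,4), (6,15), (8,14), (10,5), (11,9), (22,21)}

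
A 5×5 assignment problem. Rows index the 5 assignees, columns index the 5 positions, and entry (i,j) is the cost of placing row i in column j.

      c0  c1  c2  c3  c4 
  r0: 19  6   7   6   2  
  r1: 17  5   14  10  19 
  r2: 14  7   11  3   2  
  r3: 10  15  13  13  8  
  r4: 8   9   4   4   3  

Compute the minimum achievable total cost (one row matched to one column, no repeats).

optimal assignment: row0→col4 (cost 2), row1→col1 (cost 5), row2→col3 (cost 3), row3→col0 (cost 10), row4→col2 (cost 4)
total = 2 + 5 + 3 + 10 + 4 = 24

Minimum assignment cost: 24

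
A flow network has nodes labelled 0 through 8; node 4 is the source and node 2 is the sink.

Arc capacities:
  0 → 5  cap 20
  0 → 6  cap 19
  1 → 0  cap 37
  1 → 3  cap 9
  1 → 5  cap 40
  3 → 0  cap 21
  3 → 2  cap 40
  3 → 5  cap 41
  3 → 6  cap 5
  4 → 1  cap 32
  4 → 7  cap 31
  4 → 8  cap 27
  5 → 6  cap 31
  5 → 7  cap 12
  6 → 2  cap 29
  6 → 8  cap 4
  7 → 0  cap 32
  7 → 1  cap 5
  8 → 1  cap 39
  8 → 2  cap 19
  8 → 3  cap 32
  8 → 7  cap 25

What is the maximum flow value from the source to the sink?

Maximum flow value: 69

augment #1: 4→8→2 bottleneck 19, total now 19
augment #2: 4→1→3→2 bottleneck 9, total now 28
augment #3: 4→8→3→2 bottleneck 8, total now 36
augment #4: 4→1→0→6→2 bottleneck 19, total now 55
augment #5: 4→1→5→6→2 bottleneck 4, total now 59
augment #6: 4→7→0→5→6→2 bottleneck 6, total now 65
augment #7: 4→7→0→5→6→8→3→2 bottleneck 4, total now 69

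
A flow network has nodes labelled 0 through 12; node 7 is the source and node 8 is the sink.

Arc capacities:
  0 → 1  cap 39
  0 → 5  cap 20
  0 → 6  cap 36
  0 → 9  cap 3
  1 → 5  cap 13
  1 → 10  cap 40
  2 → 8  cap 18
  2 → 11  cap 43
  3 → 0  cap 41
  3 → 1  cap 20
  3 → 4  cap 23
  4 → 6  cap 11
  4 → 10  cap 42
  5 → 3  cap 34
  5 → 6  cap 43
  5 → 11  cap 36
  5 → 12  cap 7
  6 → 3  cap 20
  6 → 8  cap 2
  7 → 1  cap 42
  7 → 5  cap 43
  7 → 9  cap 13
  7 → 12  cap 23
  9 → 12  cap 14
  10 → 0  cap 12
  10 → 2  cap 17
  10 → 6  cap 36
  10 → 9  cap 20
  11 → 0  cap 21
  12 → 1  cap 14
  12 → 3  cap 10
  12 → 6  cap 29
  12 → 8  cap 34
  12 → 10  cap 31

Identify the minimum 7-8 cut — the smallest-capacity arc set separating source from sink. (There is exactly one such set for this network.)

augment #1: 7→12→8 push 23
augment #2: 7→5→6→8 push 2
augment #3: 7→5→12→8 push 7
augment #4: 7→9→12→8 push 4
augment #5: 7→1→10→2→8 push 17
max flow = 53; residual-reachable set from 7 gives S-side
cut edges (S→T): {(6,8), (10,2), (12,8)} total cap 53

Min-cut arcs: {(6,8), (10,2), (12,8)} (total capacity 53)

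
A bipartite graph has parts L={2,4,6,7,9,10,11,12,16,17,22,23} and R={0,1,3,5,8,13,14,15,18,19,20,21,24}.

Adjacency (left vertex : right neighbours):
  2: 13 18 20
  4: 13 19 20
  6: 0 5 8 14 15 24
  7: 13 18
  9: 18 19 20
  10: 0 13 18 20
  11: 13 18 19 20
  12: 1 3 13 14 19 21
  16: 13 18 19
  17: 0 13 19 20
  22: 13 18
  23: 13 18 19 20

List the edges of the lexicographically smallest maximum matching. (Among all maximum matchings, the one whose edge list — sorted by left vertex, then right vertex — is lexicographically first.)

Lex-smallest maximum matching: {(2,13), (4,19), (6,5), (7,18), (9,20), (10,0), (12,1)}

|M| = 7 (so the lex-smallest maximum matching has 7 edges)
process left vertices in ascending order; for each, take the smallest-labelled available neighbour that still permits 7 edges overall, or leave it unmatched if none does
lex-smallest matching: {2-13, 4-19, 6-5, 7-18, 9-20, 10-0, 12-1}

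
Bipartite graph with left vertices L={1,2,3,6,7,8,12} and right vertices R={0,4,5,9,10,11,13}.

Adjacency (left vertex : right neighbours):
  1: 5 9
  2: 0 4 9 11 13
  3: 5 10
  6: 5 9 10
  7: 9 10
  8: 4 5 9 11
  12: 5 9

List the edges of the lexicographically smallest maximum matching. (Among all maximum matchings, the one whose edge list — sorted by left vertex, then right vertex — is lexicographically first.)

|M| = 5 (so the lex-smallest maximum matching has 5 edges)
process left vertices in ascending order; for each, take the smallest-labelled available neighbour that still permits 5 edges overall, or leave it unmatched if none does
lex-smallest matching: {1-5, 2-0, 3-10, 6-9, 8-4}

Lex-smallest maximum matching: {(1,5), (2,0), (3,10), (6,9), (8,4)}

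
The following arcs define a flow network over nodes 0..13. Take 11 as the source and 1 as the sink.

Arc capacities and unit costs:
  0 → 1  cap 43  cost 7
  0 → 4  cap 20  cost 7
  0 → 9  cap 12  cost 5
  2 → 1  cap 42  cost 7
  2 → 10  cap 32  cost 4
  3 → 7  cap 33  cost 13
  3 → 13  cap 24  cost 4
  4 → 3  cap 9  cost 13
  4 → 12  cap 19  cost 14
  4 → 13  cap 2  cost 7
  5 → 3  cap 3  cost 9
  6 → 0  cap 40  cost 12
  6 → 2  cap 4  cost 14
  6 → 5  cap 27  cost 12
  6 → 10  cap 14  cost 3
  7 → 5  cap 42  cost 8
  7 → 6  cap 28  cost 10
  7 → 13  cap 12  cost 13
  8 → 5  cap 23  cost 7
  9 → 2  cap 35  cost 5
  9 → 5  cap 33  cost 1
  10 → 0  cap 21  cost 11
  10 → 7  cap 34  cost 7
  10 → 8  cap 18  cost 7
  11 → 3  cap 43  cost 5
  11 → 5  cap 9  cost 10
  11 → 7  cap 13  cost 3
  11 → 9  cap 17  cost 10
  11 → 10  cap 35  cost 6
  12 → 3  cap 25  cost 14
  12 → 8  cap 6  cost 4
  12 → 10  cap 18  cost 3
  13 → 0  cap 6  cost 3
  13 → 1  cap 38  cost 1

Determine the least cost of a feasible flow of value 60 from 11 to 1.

shortest-cost path #1: 11→3→13→1 push 24 @ unit cost 10 (adds 240)
shortest-cost path #2: 11→7→13→1 push 12 @ unit cost 17 (adds 204)
shortest-cost path #3: 11→9→2→1 push 17 @ unit cost 22 (adds 374)
shortest-cost path #4: 11→10→0→1 push 7 @ unit cost 24 (adds 168)
total cost = 986

Minimum cost for 60 units: 986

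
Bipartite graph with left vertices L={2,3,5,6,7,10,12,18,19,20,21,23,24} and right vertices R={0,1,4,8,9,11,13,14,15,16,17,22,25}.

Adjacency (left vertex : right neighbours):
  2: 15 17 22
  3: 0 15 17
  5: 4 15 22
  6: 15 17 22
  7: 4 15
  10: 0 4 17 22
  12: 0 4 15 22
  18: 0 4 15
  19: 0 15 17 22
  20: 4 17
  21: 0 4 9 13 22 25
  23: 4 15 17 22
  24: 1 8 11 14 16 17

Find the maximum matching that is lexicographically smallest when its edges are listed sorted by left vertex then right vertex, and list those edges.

|M| = 7 (so the lex-smallest maximum matching has 7 edges)
process left vertices in ascending order; for each, take the smallest-labelled available neighbour that still permits 7 edges overall, or leave it unmatched if none does
lex-smallest matching: {2-15, 3-0, 5-4, 6-17, 10-22, 21-9, 24-1}

Lex-smallest maximum matching: {(2,15), (3,0), (5,4), (6,17), (10,22), (21,9), (24,1)}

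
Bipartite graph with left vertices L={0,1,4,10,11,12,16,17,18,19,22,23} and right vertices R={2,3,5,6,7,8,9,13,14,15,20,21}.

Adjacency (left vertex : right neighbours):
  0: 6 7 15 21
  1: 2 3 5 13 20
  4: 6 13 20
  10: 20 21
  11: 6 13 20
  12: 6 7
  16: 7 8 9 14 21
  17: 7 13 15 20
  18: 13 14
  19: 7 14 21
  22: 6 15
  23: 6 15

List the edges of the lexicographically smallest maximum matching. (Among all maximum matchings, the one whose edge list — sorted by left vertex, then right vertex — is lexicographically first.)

Lex-smallest maximum matching: {(0,6), (1,2), (4,13), (10,20), (12,7), (16,8), (17,15), (18,14), (19,21)}

|M| = 9 (so the lex-smallest maximum matching has 9 edges)
process left vertices in ascending order; for each, take the smallest-labelled available neighbour that still permits 9 edges overall, or leave it unmatched if none does
lex-smallest matching: {0-6, 1-2, 4-13, 10-20, 12-7, 16-8, 17-15, 18-14, 19-21}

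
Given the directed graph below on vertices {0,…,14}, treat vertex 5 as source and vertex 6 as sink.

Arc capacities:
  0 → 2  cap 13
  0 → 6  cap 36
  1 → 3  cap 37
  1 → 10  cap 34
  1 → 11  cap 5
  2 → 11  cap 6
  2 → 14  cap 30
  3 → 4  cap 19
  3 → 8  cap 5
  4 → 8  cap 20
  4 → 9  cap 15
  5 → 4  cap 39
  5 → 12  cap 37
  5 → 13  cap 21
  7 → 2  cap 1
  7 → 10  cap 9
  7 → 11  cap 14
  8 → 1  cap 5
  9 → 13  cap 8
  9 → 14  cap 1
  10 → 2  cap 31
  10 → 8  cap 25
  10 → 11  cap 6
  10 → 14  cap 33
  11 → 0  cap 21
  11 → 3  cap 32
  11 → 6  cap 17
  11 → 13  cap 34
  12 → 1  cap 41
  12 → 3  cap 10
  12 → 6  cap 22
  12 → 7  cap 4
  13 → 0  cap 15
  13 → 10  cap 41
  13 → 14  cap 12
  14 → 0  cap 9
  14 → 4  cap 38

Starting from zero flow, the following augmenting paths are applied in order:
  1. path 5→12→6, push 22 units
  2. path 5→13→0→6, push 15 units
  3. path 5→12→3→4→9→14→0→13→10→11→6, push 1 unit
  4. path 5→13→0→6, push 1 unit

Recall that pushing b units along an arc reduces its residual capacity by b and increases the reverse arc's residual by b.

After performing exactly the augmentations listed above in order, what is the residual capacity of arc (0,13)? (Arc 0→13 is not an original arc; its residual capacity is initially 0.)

Residual capacity of (0,13): 15

after path 1 (5→12→6, push 22): res(0,13)=0
after path 2 (5→13→0→6, push 15): res(0,13)=15
after path 3 (5→12→3→4→9→14→0→13→10→11→6, push 1): res(0,13)=14
after path 4 (5→13→0→6, push 1): res(0,13)=15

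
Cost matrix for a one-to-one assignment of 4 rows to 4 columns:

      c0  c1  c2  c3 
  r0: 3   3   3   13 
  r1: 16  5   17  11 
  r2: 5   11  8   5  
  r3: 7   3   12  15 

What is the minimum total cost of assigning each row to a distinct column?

Minimum assignment cost: 20

optimal assignment: row0→col2 (cost 3), row1→col1 (cost 5), row2→col3 (cost 5), row3→col0 (cost 7)
total = 3 + 5 + 5 + 7 = 20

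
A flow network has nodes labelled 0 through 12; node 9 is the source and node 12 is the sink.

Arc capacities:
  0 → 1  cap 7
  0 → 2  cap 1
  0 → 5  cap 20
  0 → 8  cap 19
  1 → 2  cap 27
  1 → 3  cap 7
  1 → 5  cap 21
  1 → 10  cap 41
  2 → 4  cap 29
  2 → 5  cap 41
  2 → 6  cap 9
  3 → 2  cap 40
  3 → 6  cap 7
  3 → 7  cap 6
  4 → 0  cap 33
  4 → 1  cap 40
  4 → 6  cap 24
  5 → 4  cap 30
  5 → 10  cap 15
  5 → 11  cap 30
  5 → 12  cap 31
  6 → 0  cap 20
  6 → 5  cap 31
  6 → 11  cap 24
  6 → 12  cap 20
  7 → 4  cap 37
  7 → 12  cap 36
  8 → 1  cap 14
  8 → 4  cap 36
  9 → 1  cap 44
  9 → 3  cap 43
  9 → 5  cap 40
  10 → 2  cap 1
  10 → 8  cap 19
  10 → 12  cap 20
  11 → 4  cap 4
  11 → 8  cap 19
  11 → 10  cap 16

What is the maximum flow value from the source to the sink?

Maximum flow value: 77

augment #1: 9→5→12 bottleneck 31, total now 31
augment #2: 9→1→10→12 bottleneck 20, total now 51
augment #3: 9→3→6→12 bottleneck 7, total now 58
augment #4: 9→3→7→12 bottleneck 6, total now 64
augment #5: 9→1→2→6→12 bottleneck 9, total now 73
augment #6: 9→5→4→6→12 bottleneck 4, total now 77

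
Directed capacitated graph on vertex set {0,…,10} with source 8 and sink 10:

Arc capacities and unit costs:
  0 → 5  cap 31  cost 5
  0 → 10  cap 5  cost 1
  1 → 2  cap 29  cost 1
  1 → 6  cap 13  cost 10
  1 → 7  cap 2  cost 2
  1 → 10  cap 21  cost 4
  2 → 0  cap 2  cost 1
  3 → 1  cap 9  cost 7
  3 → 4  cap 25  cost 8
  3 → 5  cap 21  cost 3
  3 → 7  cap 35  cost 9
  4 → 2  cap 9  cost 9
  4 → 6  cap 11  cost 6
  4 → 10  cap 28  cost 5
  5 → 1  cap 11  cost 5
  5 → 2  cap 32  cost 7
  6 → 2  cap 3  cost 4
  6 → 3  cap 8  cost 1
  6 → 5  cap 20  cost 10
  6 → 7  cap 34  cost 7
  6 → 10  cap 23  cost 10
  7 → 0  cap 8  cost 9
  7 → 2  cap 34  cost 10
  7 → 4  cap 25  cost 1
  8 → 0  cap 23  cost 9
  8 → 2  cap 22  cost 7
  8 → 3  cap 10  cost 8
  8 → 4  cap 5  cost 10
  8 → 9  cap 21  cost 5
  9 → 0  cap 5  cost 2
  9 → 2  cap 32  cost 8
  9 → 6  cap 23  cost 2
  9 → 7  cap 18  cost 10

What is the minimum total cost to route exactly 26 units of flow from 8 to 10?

Minimum cost for 26 units: 387

shortest-cost path #1: 8→9→0→10 push 5 @ unit cost 8 (adds 40)
shortest-cost path #2: 8→4→10 push 5 @ unit cost 15 (adds 75)
shortest-cost path #3: 8→9→6→10 push 16 @ unit cost 17 (adds 272)
total cost = 387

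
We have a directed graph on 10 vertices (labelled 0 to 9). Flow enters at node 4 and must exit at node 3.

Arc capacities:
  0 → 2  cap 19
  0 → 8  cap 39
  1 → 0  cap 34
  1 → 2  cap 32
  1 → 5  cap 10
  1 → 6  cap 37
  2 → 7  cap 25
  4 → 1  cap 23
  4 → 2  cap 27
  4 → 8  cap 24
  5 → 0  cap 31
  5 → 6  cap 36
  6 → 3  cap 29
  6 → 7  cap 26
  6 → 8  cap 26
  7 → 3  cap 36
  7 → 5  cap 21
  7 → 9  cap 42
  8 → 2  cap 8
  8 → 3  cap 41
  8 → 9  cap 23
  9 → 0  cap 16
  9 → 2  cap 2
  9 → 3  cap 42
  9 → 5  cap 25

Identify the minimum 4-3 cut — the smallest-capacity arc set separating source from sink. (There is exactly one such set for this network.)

augment #1: 4→8→3 push 24
augment #2: 4→1→6→3 push 23
augment #3: 4→2→7→3 push 25
max flow = 72; residual-reachable set from 4 gives S-side
cut edges (S→T): {(2,7), (4,1), (4,8)} total cap 72

Min-cut arcs: {(2,7), (4,1), (4,8)} (total capacity 72)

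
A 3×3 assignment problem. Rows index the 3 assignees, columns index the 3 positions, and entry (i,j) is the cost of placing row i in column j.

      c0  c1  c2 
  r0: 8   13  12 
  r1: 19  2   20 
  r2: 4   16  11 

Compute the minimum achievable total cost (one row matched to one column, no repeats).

optimal assignment: row0→col2 (cost 12), row1→col1 (cost 2), row2→col0 (cost 4)
total = 12 + 2 + 4 = 18

Minimum assignment cost: 18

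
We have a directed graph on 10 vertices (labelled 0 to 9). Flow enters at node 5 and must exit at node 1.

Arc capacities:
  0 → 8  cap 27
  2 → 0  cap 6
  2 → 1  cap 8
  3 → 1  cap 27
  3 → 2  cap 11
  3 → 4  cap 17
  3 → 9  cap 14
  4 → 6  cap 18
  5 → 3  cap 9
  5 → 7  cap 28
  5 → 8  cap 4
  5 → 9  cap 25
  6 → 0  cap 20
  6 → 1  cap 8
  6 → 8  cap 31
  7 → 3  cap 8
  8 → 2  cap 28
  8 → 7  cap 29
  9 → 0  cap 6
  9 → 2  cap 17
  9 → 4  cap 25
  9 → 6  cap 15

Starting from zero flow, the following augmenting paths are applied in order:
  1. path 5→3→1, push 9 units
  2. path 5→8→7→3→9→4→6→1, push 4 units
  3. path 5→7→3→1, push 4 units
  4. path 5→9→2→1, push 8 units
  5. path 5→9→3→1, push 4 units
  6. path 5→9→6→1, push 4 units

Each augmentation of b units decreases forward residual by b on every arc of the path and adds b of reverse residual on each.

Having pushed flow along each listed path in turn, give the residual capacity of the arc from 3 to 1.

after path 1 (5→3→1, push 9): res(3,1)=18
after path 2 (5→8→7→3→9→4→6→1, push 4): res(3,1)=18
after path 3 (5→7→3→1, push 4): res(3,1)=14
after path 4 (5→9→2→1, push 8): res(3,1)=14
after path 5 (5→9→3→1, push 4): res(3,1)=10
after path 6 (5→9→6→1, push 4): res(3,1)=10

Residual capacity of (3,1): 10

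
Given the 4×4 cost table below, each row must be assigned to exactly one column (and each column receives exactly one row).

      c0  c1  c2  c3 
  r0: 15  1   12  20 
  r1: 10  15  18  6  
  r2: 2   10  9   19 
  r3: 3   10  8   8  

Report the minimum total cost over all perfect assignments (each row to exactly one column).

Minimum assignment cost: 17

optimal assignment: row0→col1 (cost 1), row1→col3 (cost 6), row2→col0 (cost 2), row3→col2 (cost 8)
total = 1 + 6 + 2 + 8 = 17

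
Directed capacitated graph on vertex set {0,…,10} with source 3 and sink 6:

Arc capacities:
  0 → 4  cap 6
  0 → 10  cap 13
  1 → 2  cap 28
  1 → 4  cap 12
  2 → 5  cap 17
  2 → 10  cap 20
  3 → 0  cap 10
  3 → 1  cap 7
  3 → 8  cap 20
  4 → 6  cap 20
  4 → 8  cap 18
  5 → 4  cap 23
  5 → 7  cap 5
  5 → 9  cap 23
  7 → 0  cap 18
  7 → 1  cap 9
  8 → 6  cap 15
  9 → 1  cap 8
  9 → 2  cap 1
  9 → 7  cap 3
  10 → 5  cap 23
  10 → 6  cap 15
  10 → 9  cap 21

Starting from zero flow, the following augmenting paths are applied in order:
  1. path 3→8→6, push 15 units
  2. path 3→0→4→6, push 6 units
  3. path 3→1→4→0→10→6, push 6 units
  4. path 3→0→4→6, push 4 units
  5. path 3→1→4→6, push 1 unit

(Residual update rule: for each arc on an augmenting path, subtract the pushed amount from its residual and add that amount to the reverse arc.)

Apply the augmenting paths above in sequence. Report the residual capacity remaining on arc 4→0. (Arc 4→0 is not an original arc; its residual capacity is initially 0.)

after path 1 (3→8→6, push 15): res(4,0)=0
after path 2 (3→0→4→6, push 6): res(4,0)=6
after path 3 (3→1→4→0→10→6, push 6): res(4,0)=0
after path 4 (3→0→4→6, push 4): res(4,0)=4
after path 5 (3→1→4→6, push 1): res(4,0)=4

Residual capacity of (4,0): 4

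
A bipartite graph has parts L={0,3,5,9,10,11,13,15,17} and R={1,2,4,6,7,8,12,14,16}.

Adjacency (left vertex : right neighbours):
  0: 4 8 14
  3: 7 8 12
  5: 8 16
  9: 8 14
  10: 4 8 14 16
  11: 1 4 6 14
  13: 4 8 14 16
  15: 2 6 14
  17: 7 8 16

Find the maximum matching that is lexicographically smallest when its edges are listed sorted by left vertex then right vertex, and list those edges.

|M| = 8 (so the lex-smallest maximum matching has 8 edges)
process left vertices in ascending order; for each, take the smallest-labelled available neighbour that still permits 8 edges overall, or leave it unmatched if none does
lex-smallest matching: {0-4, 3-12, 5-8, 9-14, 10-16, 11-1, 15-2, 17-7}

Lex-smallest maximum matching: {(0,4), (3,12), (5,8), (9,14), (10,16), (11,1), (15,2), (17,7)}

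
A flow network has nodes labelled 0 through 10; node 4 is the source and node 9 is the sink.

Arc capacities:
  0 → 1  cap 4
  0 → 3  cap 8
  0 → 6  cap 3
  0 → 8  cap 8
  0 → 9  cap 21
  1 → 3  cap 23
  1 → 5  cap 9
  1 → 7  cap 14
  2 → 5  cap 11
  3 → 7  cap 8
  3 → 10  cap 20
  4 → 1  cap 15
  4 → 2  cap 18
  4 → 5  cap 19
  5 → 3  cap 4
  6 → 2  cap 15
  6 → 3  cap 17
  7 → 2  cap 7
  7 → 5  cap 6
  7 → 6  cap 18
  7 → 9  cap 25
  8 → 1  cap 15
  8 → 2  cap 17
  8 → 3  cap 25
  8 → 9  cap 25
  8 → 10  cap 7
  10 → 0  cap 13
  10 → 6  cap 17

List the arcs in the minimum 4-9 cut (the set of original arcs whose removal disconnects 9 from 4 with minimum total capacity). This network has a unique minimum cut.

Min-cut arcs: {(4,1), (5,3)} (total capacity 19)

augment #1: 4→1→7→9 push 14
augment #2: 4→1→3→7→9 push 1
augment #3: 4→5→3→7→9 push 4
max flow = 19; residual-reachable set from 4 gives S-side
cut edges (S→T): {(4,1), (5,3)} total cap 19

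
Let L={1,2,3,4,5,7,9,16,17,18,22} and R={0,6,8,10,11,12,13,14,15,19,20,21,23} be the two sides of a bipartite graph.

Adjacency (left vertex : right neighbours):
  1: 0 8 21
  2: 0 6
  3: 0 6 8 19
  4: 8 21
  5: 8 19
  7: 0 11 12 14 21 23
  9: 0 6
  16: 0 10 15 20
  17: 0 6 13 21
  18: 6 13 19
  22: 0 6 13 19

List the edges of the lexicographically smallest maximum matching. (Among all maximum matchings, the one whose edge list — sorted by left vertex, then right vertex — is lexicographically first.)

|M| = 8 (so the lex-smallest maximum matching has 8 edges)
process left vertices in ascending order; for each, take the smallest-labelled available neighbour that still permits 8 edges overall, or leave it unmatched if none does
lex-smallest matching: {1-0, 2-6, 3-8, 4-21, 5-19, 7-11, 16-10, 17-13}

Lex-smallest maximum matching: {(1,0), (2,6), (3,8), (4,21), (5,19), (7,11), (16,10), (17,13)}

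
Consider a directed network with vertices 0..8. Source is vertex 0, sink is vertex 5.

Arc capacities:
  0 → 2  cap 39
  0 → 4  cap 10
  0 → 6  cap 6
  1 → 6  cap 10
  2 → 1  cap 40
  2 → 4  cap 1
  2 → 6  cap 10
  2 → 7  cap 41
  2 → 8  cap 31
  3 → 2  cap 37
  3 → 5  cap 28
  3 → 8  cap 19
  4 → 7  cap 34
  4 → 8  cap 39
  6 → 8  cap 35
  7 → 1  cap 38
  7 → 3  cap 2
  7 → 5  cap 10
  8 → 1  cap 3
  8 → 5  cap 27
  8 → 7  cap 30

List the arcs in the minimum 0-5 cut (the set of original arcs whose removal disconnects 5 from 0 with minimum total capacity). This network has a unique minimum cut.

Min-cut arcs: {(7,3), (7,5), (8,5)} (total capacity 39)

augment #1: 0→2→7→5 push 10
augment #2: 0→2→8→5 push 27
augment #3: 0→2→7→3→5 push 2
max flow = 39; residual-reachable set from 0 gives S-side
cut edges (S→T): {(7,3), (7,5), (8,5)} total cap 39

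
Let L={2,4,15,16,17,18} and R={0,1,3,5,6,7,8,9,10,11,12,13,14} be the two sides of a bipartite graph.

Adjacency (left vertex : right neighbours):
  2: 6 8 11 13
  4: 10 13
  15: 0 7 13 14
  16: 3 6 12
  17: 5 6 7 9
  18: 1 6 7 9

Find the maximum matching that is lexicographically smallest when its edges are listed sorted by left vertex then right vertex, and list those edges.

|M| = 6 (so the lex-smallest maximum matching has 6 edges)
process left vertices in ascending order; for each, take the smallest-labelled available neighbour that still permits 6 edges overall, or leave it unmatched if none does
lex-smallest matching: {2-6, 4-10, 15-0, 16-3, 17-5, 18-1}

Lex-smallest maximum matching: {(2,6), (4,10), (15,0), (16,3), (17,5), (18,1)}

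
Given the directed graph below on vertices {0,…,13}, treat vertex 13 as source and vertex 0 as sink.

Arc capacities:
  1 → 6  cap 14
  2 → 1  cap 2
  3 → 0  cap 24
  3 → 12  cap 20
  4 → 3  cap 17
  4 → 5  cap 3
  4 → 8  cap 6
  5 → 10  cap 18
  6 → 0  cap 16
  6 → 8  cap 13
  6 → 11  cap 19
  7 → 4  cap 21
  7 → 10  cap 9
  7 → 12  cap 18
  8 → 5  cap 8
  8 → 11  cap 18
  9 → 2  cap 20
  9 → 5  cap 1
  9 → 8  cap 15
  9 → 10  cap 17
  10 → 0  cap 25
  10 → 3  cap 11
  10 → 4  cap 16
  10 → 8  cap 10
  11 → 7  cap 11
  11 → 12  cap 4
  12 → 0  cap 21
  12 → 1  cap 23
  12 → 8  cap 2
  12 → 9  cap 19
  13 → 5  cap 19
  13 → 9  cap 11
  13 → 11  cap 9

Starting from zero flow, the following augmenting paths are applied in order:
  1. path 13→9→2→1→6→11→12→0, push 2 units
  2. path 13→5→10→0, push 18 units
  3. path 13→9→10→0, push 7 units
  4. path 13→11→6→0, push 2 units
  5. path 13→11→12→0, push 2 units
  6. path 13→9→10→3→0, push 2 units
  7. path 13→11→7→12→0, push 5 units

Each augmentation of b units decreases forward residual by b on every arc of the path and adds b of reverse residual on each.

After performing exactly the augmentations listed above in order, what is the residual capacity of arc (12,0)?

Residual capacity of (12,0): 12

after path 1 (13→9→2→1→6→11→12→0, push 2): res(12,0)=19
after path 2 (13→5→10→0, push 18): res(12,0)=19
after path 3 (13→9→10→0, push 7): res(12,0)=19
after path 4 (13→11→6→0, push 2): res(12,0)=19
after path 5 (13→11→12→0, push 2): res(12,0)=17
after path 6 (13→9→10→3→0, push 2): res(12,0)=17
after path 7 (13→11→7→12→0, push 5): res(12,0)=12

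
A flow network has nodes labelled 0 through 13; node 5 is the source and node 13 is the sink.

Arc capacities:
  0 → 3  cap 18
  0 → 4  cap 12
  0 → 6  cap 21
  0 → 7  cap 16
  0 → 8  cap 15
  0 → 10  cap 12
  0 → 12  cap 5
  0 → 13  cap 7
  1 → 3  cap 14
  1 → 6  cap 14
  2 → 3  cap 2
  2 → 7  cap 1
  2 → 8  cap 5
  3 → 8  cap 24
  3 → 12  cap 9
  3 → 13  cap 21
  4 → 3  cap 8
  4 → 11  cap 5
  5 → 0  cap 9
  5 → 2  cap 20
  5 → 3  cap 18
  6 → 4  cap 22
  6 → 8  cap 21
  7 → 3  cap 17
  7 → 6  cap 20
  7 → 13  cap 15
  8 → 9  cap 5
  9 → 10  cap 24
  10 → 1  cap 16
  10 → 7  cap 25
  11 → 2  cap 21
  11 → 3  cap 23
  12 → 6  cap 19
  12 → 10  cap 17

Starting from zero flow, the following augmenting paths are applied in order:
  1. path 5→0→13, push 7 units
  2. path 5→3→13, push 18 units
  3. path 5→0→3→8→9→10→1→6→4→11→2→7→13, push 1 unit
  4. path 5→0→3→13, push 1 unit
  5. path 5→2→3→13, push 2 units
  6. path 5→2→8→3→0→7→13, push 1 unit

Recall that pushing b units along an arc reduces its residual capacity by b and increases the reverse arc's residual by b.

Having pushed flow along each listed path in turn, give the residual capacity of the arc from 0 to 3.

after path 1 (5→0→13, push 7): res(0,3)=18
after path 2 (5→3→13, push 18): res(0,3)=18
after path 3 (5→0→3→8→9→10→1→6→4→11→2→7→13, push 1): res(0,3)=17
after path 4 (5→0→3→13, push 1): res(0,3)=16
after path 5 (5→2→3→13, push 2): res(0,3)=16
after path 6 (5→2→8→3→0→7→13, push 1): res(0,3)=17

Residual capacity of (0,3): 17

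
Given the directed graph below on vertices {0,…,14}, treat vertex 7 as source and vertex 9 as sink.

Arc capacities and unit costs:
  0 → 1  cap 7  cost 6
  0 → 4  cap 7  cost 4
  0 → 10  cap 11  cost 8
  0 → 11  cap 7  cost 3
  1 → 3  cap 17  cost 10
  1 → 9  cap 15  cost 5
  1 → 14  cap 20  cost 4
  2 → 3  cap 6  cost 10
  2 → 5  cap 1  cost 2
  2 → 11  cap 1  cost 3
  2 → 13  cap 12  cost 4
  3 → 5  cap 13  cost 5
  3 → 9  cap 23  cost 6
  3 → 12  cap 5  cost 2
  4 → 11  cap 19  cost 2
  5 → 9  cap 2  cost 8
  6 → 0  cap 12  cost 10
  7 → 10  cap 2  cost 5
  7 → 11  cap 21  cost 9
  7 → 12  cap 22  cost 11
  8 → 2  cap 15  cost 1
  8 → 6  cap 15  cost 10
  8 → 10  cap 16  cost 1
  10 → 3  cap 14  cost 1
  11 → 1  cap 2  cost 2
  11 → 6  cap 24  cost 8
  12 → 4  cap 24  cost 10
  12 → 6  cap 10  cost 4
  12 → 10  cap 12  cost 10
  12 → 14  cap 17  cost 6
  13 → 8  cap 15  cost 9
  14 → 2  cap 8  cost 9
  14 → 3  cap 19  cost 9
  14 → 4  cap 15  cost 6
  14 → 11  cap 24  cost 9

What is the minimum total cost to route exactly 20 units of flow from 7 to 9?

Minimum cost for 20 units: 520

shortest-cost path #1: 7→10→3→9 push 2 @ unit cost 12 (adds 24)
shortest-cost path #2: 7→11→1→9 push 2 @ unit cost 16 (adds 32)
shortest-cost path #3: 7→12→10→3→9 push 12 @ unit cost 28 (adds 336)
shortest-cost path #4: 7→12→14→3→9 push 4 @ unit cost 32 (adds 128)
total cost = 520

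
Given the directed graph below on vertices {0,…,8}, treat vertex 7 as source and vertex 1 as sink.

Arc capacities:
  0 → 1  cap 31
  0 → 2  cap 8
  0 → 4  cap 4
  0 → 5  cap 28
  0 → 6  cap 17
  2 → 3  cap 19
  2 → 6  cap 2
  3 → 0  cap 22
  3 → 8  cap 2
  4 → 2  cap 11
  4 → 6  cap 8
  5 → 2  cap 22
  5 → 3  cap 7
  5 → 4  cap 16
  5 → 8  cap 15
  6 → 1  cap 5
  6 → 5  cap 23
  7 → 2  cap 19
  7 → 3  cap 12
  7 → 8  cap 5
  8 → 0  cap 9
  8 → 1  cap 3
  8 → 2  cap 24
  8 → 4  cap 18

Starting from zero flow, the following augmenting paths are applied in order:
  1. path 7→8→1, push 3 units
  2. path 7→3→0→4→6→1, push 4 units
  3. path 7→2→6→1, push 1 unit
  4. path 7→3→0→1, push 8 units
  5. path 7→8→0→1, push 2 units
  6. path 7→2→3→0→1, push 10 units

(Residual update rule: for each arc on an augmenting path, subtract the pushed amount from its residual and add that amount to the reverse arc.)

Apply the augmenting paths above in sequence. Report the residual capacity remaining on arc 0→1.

Residual capacity of (0,1): 11

after path 1 (7→8→1, push 3): res(0,1)=31
after path 2 (7→3→0→4→6→1, push 4): res(0,1)=31
after path 3 (7→2→6→1, push 1): res(0,1)=31
after path 4 (7→3→0→1, push 8): res(0,1)=23
after path 5 (7→8→0→1, push 2): res(0,1)=21
after path 6 (7→2→3→0→1, push 10): res(0,1)=11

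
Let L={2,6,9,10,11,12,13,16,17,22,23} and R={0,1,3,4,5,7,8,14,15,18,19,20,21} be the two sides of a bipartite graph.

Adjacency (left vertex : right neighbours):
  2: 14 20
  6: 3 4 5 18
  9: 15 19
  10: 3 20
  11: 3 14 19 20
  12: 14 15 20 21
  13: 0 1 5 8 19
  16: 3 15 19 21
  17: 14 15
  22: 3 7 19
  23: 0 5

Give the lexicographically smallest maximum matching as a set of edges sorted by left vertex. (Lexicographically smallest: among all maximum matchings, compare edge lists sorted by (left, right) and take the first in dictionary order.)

Lex-smallest maximum matching: {(2,14), (6,4), (9,15), (10,3), (11,19), (12,20), (13,0), (16,21), (22,7), (23,5)}

|M| = 10 (so the lex-smallest maximum matching has 10 edges)
process left vertices in ascending order; for each, take the smallest-labelled available neighbour that still permits 10 edges overall, or leave it unmatched if none does
lex-smallest matching: {2-14, 6-4, 9-15, 10-3, 11-19, 12-20, 13-0, 16-21, 22-7, 23-5}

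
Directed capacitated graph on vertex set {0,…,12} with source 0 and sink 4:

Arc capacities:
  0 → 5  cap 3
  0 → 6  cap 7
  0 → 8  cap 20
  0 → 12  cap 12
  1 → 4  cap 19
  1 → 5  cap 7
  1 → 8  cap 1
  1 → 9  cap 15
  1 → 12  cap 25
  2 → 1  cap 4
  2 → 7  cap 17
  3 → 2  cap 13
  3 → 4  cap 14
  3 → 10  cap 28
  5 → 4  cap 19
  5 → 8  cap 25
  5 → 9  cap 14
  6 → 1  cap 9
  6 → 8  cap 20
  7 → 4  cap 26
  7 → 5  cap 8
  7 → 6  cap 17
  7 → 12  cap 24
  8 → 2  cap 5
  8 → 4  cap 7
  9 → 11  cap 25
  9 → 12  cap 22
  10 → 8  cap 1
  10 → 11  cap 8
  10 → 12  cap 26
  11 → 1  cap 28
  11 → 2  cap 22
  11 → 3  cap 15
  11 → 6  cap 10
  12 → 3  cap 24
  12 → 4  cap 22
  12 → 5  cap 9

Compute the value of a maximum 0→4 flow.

Maximum flow value: 34

augment #1: 0→5→4 bottleneck 3, total now 3
augment #2: 0→8→4 bottleneck 7, total now 10
augment #3: 0→12→4 bottleneck 12, total now 22
augment #4: 0→6→1→4 bottleneck 7, total now 29
augment #5: 0→8→2→1→4 bottleneck 4, total now 33
augment #6: 0→8→2→7→4 bottleneck 1, total now 34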